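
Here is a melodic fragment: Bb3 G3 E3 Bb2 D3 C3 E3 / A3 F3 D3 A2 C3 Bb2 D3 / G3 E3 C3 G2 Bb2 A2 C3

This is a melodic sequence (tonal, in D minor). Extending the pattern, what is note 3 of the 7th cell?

F2

Grouping in 7s, the 3rd note of each cell is E3, D3, C3.
Each moves down a 2nd. Continuing: Bb2 → A2 → G2 → F2.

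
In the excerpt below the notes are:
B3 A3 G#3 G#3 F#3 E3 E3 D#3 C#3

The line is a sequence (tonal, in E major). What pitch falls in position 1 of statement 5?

A2

The unit is 3 notes. Position-1 pitches of the 3 shown cells: B3, G#3, E3.
Extending down a 3rd: C#3 → A2.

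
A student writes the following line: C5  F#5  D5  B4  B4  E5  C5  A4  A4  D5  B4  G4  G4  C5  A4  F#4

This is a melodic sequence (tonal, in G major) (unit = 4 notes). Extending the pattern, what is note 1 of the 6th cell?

Grouping in 4s, the 1st note of each cell is C5, B4, A4, G4.
Carrying that down a 2nd forward: F#4 → E4.

E4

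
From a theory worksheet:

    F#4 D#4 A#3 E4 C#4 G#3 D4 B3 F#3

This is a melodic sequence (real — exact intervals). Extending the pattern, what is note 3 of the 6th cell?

The unit is 3 notes. Position-3 pitches of the 3 shown cells: A#3, G#3, F#3.
Carrying that down a 2nd forward: E3 → D3 → C3.

C3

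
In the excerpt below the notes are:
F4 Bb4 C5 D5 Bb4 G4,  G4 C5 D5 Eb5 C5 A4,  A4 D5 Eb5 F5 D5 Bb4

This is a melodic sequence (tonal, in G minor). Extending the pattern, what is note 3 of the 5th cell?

With 6-note cells, note 3 of each statement runs C5, D5, Eb5.
Extending up a 2nd: F5 → G5.

G5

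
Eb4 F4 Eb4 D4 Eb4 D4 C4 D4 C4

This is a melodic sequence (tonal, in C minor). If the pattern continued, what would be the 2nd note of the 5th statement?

With 3-note cells, note 2 of each statement runs F4, Eb4, D4.
Each moves down a 2nd. Continuing: C4 → Bb3.

Bb3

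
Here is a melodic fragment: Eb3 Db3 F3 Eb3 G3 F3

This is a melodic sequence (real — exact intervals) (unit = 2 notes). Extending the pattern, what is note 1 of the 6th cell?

Grouping in 2s, the 1st note of each cell is Eb3, F3, G3.
Each moves up a 2nd. Continuing: A3 → B3 → C#4.

C#4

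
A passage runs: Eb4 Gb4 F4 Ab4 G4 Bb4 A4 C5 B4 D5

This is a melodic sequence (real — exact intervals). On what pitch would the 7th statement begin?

D#5

With a 2-note motive the entries are Eb4, F4, G4, A4, B4, each up a 2nd from the previous.
Extending the heads up a 2nd: C#5 → D#5.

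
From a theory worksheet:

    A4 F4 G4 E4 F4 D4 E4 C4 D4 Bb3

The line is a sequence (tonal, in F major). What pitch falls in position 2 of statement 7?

G3

The unit is 2 notes. Position-2 pitches of the 5 shown cells: F4, E4, D4, C4, Bb3.
Each moves down a 2nd. Continuing: A3 → G3.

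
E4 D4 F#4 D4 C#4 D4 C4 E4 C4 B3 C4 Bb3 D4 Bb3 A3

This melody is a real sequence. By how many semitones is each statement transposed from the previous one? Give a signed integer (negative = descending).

Taking 5-note groups, the heads are E4, D4, C4: the pattern moves down a 2nd.
Counting half-steps from E4 to D4: -2.

-2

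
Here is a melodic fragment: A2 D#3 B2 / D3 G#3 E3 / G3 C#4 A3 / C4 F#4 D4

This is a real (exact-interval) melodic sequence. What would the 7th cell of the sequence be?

Eb5 A5 F5

Unit = 3 notes; the statements start on A2, D3, G3, C4, moving up a 4th each time.
Continuing the starts: F4 → Bb4 → Eb5.
From Eb5 the exact shape gives Eb5 A5 F5.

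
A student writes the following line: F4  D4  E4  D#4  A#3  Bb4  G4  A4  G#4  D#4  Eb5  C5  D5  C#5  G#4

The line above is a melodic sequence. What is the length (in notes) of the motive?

5

Try groups of 5 (3 cells in 15 notes):
F4 D4 E4 D#4 A#3 | Bb4 G4 A4 G#4 D#4 | Eb5 C5 D5 C#5 G#4
Each cell is the previous one up a 4th — so the unit is 5 notes.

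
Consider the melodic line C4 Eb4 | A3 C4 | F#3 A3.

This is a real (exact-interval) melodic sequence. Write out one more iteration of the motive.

D#3 F#3

The 2-note cells begin on C4, A3, F#3 — each down a 3rd from the last.
Statement 4 starts on D#3 and keeps the same exact contour: D#3 F#3.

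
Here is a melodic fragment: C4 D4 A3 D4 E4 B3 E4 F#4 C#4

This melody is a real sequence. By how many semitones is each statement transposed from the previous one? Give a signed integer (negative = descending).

2

Taking 3-note groups, the heads are C4, D4, E4: the pattern moves up a 2nd.
C4 to D4 spans +2 semitones.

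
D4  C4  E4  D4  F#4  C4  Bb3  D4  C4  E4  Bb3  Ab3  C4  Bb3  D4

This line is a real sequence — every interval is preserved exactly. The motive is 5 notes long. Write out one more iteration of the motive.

Ab3 Gb3 Bb3 Ab3 C4

The 5-note cells begin on D4, C4, Bb3 — each down a 2nd from the last.
Statement 4 starts on Ab3 and keeps the same exact contour: Ab3 Gb3 Bb3 Ab3 C4.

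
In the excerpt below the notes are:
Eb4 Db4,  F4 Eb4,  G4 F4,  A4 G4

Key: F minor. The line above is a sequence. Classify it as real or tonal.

real

Each cell has the same semitone pattern (-2,) — intervals are preserved exactly.
And A4 lies outside F minor, so the sequence is real rather than tonal.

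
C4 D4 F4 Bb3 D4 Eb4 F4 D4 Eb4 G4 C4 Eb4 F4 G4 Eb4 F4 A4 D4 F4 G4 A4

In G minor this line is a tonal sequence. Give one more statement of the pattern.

The 7-note cells begin on C4, D4, Eb4 — each up a 2nd from the last.
So cell 4 is F4 G4 Bb4 Eb4 G4 A4 Bb4.

F4 G4 Bb4 Eb4 G4 A4 Bb4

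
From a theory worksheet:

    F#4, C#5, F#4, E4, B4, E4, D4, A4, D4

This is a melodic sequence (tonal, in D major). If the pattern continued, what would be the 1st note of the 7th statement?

Grouping in 3s, the 1st note of each cell is F#4, E4, D4.
Carrying that down a 2nd forward: C#4 → B3 → A3 → G3.

G3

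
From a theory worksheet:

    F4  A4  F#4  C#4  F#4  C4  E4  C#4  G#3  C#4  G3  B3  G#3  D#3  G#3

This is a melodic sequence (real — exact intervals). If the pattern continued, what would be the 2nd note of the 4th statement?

F#3

Grouping in 5s, the 2nd note of each cell is A4, E4, B3.
Each moves down a 4th; the next is F#3.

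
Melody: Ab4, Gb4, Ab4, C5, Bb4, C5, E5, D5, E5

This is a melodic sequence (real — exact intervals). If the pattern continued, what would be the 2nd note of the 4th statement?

F#5

With 3-note cells, note 2 of each statement runs Gb4, Bb4, D5.
One more up a 3rd gives F#5.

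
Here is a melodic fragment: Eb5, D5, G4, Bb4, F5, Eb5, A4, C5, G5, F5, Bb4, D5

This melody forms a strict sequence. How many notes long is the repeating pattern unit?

4

Try groups of 4 (3 cells in 12 notes):
Eb5 D5 G4 Bb4 | F5 Eb5 A4 C5 | G5 F5 Bb4 D5
Each cell is the previous one up a 2nd — so the unit is 4 notes.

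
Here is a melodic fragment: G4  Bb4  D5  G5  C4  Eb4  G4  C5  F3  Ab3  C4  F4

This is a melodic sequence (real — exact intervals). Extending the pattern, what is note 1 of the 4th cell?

Grouping in 4s, the 1st note of each cell is G4, C4, F3.
Each moves down a 5th; the next is Bb2.

Bb2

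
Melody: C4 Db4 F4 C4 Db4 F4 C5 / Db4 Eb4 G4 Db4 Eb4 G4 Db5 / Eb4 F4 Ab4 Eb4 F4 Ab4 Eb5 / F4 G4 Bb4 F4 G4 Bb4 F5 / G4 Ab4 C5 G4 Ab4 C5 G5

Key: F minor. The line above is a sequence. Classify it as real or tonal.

tonal

Every note is diatonic to F minor.
Cell 1 has +1 semitones from note 1 to 2, but cell 2 has +2 — the interval quality changes while the contour stays the same, which is the hallmark of a tonal sequence.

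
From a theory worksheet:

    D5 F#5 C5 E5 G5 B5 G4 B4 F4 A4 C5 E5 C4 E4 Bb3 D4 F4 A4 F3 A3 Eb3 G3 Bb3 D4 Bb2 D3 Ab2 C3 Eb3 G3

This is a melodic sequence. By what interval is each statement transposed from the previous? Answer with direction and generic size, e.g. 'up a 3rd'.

down a 5th

Unit = 6 notes; the statements start on D5, G4, C4, F3, Bb2, moving down a 5th each time.
D5 to G4 is down a 5th.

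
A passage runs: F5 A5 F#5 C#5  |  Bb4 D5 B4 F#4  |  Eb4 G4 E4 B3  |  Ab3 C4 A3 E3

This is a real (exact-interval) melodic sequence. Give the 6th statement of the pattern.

With a 4-note motive the entries are F5, Bb4, Eb4, Ab3, each down a 5th from the previous.
Carrying on: Db3 → Gb2.
From Gb2 the exact shape gives Gb2 Bb2 G2 D2.

Gb2 Bb2 G2 D2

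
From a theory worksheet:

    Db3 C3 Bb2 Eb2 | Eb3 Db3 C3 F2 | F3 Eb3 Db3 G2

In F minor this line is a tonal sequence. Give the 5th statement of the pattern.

Ab3 G3 F3 Bb2

The 4-note cells begin on Db3, Eb3, F3 — each up a 2nd from the last.
Carrying on: G3 → Ab3.
So cell 5 is Ab3 G3 F3 Bb2.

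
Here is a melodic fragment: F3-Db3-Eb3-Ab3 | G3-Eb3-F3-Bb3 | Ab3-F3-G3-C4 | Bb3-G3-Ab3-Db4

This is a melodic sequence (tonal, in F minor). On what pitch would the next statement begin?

C4

Unit = 4 notes; the statements start on F3, G3, Ab3, Bb3, moving up a 2nd each time.
One more step up a 2nd gives C4.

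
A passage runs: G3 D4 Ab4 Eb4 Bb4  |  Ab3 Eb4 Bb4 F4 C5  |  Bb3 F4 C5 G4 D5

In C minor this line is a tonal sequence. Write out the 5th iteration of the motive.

D4 Ab4 Eb5 Bb4 F5

With a 5-note motive the entries are G3, Ab3, Bb3, each up a 2nd from the previous.
Extending up a 2nd: C4 → D4.
So cell 5 is D4 Ab4 Eb5 Bb4 F5.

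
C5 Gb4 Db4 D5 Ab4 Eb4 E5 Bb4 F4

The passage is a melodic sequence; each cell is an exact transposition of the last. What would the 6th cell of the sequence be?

Unit = 3 notes; the statements start on C5, D5, E5, moving up a 2nd each time.
Continuing the starts: F#5 → G#5 → A#5.
Statement 6 starts on A#5 and keeps the same exact contour: A#5 E5 B4.

A#5 E5 B4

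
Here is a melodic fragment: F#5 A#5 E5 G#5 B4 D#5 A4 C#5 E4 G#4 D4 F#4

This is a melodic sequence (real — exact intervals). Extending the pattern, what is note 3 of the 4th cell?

Grouping in 4s, the 3rd note of each cell is E5, A4, D4.
From D4, down a 5th gives G3.

G3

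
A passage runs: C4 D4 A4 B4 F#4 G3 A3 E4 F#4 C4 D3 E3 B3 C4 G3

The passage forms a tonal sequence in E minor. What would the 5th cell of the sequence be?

E2 F#2 C3 D3 A2

The 5-note cells begin on C4, G3, D3 — each down a 4th from the last.
Extending down a 4th: A2 → E2.
Statement 5 starts on E2 and keeps the same diatonic contour: E2 F#2 C3 D3 A2.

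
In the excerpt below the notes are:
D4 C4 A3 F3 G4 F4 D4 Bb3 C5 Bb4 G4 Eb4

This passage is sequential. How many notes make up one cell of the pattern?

4

Try groups of 4 (3 cells in 12 notes):
D4 C4 A3 F3 | G4 F4 D4 Bb3 | C5 Bb4 G4 Eb4
That's a consistent up a 4th shift per cell, and no other grouping gives one.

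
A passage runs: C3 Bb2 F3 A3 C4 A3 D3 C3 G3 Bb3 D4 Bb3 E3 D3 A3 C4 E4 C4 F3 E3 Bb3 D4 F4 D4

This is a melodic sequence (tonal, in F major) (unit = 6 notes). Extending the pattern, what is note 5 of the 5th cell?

Grouping in 6s, the 5th note of each cell is C4, D4, E4, F4.
From F4, up a 2nd gives G4.

G4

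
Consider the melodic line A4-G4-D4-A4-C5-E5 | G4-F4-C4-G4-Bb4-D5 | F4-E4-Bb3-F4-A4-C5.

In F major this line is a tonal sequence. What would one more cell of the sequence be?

Unit = 6 notes; the statements start on A4, G4, F4, moving down a 2nd each time.
Statement 4 starts on E4 and keeps the same diatonic contour: E4 D4 A3 E4 G4 Bb4.

E4 D4 A3 E4 G4 Bb4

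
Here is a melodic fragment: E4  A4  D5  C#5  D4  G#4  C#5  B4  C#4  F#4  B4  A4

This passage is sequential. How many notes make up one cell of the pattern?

4

12 notes total. Splitting into 3 groups of 4:
E4 A4 D5 C#5 | D4 G#4 C#5 B4 | C#4 F#4 B4 A4
That's a consistent down a 2nd shift per cell, and no other grouping gives one.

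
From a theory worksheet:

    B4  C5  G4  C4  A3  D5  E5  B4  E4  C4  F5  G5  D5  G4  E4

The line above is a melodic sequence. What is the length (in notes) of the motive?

5

There are 15 notes; a 5-note unit gives 3 cells:
B4 C5 G4 C4 A3 | D5 E5 B4 E4 C4 | F5 G5 D5 G4 E4
Each cell is the previous one up a 3rd — so the unit is 5 notes.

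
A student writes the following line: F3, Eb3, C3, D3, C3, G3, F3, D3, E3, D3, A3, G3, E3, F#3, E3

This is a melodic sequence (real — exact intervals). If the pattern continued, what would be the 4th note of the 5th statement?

With 5-note cells, note 4 of each statement runs D3, E3, F#3.
Extending up a 2nd: G#3 → A#3.

A#3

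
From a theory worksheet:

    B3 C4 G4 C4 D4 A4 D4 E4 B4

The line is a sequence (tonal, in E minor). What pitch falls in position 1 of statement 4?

With 3-note cells, note 1 of each statement runs B3, C4, D4.
Each moves up a 2nd; the next is E4.

E4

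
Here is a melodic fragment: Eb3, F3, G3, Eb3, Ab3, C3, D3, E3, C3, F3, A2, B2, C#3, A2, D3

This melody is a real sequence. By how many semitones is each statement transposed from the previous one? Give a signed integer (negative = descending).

With a 5-note motive the entries are Eb3, C3, A2, each down a 3rd from the previous.
Eb3 to C3 spans -3 semitones.

-3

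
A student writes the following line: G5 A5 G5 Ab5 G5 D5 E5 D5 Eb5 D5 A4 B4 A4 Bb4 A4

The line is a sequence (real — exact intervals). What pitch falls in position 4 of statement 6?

Grouping in 5s, the 4th note of each cell is Ab5, Eb5, Bb4.
Extending down a 4th: F4 → C4 → G3.

G3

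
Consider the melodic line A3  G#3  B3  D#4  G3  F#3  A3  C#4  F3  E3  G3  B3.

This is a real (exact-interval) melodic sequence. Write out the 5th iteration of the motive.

Db3 C3 Eb3 G3

With a 4-note motive the entries are A3, G3, F3, each down a 2nd from the previous.
Continuing the starts: Eb3 → Db3.
So cell 5 is Db3 C3 Eb3 G3.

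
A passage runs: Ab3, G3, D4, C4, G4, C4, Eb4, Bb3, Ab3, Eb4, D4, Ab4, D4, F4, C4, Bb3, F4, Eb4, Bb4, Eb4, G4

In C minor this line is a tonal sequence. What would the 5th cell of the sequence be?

The 7-note cells begin on Ab3, Bb3, C4 — each up a 2nd from the last.
Carrying on: D4 → Eb4.
From Eb4 the diatonic shape gives Eb4 D4 Ab4 G4 D5 G4 Bb4.

Eb4 D4 Ab4 G4 D5 G4 Bb4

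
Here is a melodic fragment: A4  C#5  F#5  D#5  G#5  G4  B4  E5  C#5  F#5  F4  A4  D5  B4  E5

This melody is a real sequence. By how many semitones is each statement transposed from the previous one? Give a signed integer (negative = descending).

Taking 5-note groups, the heads are A4, G4, F4: the pattern moves down a 2nd.
A4→G4 is 67 − 69 = -2 semitones.

-2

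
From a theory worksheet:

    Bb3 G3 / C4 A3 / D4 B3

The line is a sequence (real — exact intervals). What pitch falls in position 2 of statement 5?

Grouping in 2s, the 2nd note of each cell is G3, A3, B3.
Carrying that up a 2nd forward: C#4 → D#4.

D#4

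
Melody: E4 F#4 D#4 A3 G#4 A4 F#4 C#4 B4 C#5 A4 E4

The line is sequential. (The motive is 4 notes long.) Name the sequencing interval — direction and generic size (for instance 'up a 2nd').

With a 4-note motive the entries are E4, G#4, B4, each up a 3rd from the previous.
E4 to G#4 is up a 3rd.

up a 3rd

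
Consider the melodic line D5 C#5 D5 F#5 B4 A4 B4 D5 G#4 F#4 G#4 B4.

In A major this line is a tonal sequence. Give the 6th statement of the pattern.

Taking 4-note groups, the heads are D5, B4, G#4: the pattern moves down a 3rd.
Continuing the starts: E4 → C#4 → A3.
So cell 6 is A3 G#3 A3 C#4.

A3 G#3 A3 C#4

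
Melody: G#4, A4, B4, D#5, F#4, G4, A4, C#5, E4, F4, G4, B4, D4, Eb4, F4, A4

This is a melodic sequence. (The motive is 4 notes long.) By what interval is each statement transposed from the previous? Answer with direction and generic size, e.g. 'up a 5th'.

The 4-note cells begin on G#4, F#4, E4, D4 — each down a 2nd from the last.
G#4 to F#4 is down a 2nd.

down a 2nd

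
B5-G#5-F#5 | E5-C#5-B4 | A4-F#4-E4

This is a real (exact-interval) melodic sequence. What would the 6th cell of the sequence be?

Unit = 3 notes; the statements start on B5, E5, A4, moving down a 5th each time.
Extending down a 5th: D4 → G3 → C3.
From C3 the exact shape gives C3 A2 G2.

C3 A2 G2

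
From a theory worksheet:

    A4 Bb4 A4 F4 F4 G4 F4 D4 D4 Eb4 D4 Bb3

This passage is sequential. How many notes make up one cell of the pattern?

4

12 notes total. Splitting into 3 groups of 4:
A4 Bb4 A4 F4 | F4 G4 F4 D4 | D4 Eb4 D4 Bb3
That's a consistent down a 3rd shift per cell, and no other grouping gives one.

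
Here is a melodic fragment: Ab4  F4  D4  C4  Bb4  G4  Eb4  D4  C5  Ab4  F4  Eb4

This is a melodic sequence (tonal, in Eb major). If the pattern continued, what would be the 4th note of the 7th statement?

Bb4

Grouping in 4s, the 4th note of each cell is C4, D4, Eb4.
Carrying that up a 2nd forward: F4 → G4 → Ab4 → Bb4.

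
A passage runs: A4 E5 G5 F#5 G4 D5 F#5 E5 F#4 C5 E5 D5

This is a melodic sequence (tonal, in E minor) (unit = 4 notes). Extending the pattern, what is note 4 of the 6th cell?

With 4-note cells, note 4 of each statement runs F#5, E5, D5.
Carrying that down a 2nd forward: C5 → B4 → A4.

A4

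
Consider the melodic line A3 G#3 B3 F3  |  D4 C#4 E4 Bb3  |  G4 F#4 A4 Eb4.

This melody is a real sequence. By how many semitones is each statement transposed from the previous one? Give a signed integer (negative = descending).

5

With a 4-note motive the entries are A3, D4, G4, each up a 4th from the previous.
Counting half-steps from A3 to D4: 5.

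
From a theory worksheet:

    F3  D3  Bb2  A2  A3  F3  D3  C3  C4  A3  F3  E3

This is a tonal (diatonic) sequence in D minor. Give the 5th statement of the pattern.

G4 E4 C4 Bb3

Unit = 4 notes; the statements start on F3, A3, C4, moving up a 3rd each time.
Extending up a 3rd: E4 → G4.
Statement 5 starts on G4 and keeps the same diatonic contour: G4 E4 C4 Bb3.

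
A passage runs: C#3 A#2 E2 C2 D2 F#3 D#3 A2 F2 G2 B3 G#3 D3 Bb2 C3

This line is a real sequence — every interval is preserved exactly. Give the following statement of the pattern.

The 5-note cells begin on C#3, F#3, B3 — each up a 4th from the last.
So cell 4 is E4 C#4 G3 Eb3 F3.

E4 C#4 G3 Eb3 F3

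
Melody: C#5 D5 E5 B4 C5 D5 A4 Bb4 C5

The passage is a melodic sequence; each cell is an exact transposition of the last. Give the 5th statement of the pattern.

F4 Gb4 Ab4

The 3-note cells begin on C#5, B4, A4 — each down a 2nd from the last.
Continuing the starts: G4 → F4.
From F4 the exact shape gives F4 Gb4 Ab4.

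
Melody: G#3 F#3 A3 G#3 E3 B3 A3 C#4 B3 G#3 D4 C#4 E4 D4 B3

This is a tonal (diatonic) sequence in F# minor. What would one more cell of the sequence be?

F#4 E4 G#4 F#4 D4

Unit = 5 notes; the statements start on G#3, B3, D4, moving up a 3rd each time.
So cell 4 is F#4 E4 G#4 F#4 D4.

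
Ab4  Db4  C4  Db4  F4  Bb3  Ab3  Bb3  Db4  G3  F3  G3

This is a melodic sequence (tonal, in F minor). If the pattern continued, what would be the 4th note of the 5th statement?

The unit is 4 notes. Position-4 pitches of the 3 shown cells: Db4, Bb3, G3.
Extending down a 3rd: Eb3 → C3.

C3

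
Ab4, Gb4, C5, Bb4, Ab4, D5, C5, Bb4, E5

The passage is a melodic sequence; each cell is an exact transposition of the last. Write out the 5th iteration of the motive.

E5 D5 G#5

Unit = 3 notes; the statements start on Ab4, Bb4, C5, moving up a 2nd each time.
Carrying on: D5 → E5.
Statement 5 starts on E5 and keeps the same exact contour: E5 D5 G#5.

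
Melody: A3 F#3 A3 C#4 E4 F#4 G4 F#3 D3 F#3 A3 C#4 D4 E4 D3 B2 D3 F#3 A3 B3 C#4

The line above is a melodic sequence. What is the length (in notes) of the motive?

21 notes total. Splitting into 3 groups of 7:
A3 F#3 A3 C#4 E4 F#4 G4 | F#3 D3 F#3 A3 C#4 D4 E4 | D3 B2 D3 F#3 A3 B3 C#4
That's a consistent down a 3rd shift per cell, and no other grouping gives one.

7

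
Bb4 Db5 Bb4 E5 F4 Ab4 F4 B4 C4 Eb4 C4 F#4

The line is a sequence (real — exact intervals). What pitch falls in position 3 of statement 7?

E2

With 4-note cells, note 3 of each statement runs Bb4, F4, C4.
Carrying that down a 4th forward: G3 → D3 → A2 → E2.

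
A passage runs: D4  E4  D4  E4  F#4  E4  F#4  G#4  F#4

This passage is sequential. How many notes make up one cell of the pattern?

There are 9 notes; a 3-note unit gives 3 cells:
D4 E4 D4 | E4 F#4 E4 | F#4 G#4 F#4
Every group is a transposition up a 2nd of the one before; no shorter unit works.

3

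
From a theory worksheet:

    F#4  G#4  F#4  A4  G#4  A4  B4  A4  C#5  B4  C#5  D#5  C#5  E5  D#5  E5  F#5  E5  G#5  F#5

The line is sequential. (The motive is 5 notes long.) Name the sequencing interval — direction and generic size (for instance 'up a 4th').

up a 3rd

With a 5-note motive the entries are F#4, A4, C#5, E5, each up a 3rd from the previous.
From F#4 to A4: up a 3rd.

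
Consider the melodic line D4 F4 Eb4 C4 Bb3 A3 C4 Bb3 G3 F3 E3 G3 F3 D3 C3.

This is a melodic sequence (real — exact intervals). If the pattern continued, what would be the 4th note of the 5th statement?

E2

Grouping in 5s, the 4th note of each cell is C4, G3, D3.
Each moves down a 4th. Continuing: A2 → E2.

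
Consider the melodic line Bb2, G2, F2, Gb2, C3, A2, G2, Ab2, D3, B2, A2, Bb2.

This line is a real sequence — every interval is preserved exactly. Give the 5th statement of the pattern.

Unit = 4 notes; the statements start on Bb2, C3, D3, moving up a 2nd each time.
Extending up a 2nd: E3 → F#3.
Statement 5 starts on F#3 and keeps the same exact contour: F#3 D#3 C#3 D3.

F#3 D#3 C#3 D3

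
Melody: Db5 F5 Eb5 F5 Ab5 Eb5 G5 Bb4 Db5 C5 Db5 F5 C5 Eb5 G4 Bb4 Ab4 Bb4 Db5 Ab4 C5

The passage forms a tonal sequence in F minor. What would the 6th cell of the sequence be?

Ab3 C4 Bb3 C4 Eb4 Bb3 Db4

Unit = 7 notes; the statements start on Db5, Bb4, G4, moving down a 3rd each time.
Carrying on: Eb4 → C4 → Ab3.
Statement 6 starts on Ab3 and keeps the same diatonic contour: Ab3 C4 Bb3 C4 Eb4 Bb3 Db4.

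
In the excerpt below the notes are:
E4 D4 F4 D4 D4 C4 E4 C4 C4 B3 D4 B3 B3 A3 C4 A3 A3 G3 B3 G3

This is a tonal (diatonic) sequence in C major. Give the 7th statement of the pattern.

F3 E3 G3 E3

The 4-note cells begin on E4, D4, C4, B3, A3 — each down a 2nd from the last.
Continuing the starts: G3 → F3.
From F3 the diatonic shape gives F3 E3 G3 E3.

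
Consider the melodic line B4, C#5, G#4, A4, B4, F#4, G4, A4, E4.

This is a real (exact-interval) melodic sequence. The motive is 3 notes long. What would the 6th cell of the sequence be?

The 3-note cells begin on B4, A4, G4 — each down a 2nd from the last.
Extending down a 2nd: F4 → Eb4 → Db4.
From Db4 the exact shape gives Db4 Eb4 Bb3.

Db4 Eb4 Bb3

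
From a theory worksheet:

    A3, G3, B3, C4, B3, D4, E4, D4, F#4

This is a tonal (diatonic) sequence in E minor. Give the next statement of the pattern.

G4 F#4 A4

Unit = 3 notes; the statements start on A3, C4, E4, moving up a 3rd each time.
Statement 4 starts on G4 and keeps the same diatonic contour: G4 F#4 A4.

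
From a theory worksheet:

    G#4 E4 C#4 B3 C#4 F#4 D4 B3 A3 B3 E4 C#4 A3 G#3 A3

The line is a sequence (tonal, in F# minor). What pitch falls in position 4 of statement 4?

F#3

With 5-note cells, note 4 of each statement runs B3, A3, G#3.
One more down a 2nd gives F#3.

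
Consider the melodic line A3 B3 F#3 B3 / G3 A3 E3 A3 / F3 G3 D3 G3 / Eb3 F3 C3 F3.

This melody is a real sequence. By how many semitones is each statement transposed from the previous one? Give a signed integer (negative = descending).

-2

Taking 4-note groups, the heads are A3, G3, F3, Eb3: the pattern moves down a 2nd.
A3→G3 is 55 − 57 = -2 semitones.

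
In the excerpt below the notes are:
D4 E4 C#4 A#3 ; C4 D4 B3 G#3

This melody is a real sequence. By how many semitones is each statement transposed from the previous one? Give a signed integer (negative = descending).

Unit = 4 notes; the statements start on D4, C4, moving down a 2nd each time.
Counting half-steps from D4 to C4: -2.

-2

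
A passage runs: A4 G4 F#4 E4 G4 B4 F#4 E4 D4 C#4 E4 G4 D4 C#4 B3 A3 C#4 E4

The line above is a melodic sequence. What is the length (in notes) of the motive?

6

Try groups of 6 (3 cells in 18 notes):
A4 G4 F#4 E4 G4 B4 | F#4 E4 D4 C#4 E4 G4 | D4 C#4 B3 A3 C#4 E4
Every group is a transposition down a 3rd of the one before; no shorter unit works.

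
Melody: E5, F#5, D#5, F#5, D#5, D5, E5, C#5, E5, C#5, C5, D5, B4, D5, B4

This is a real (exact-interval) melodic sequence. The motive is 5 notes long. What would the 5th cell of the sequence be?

Unit = 5 notes; the statements start on E5, D5, C5, moving down a 2nd each time.
Carrying on: Bb4 → Ab4.
From Ab4 the exact shape gives Ab4 Bb4 G4 Bb4 G4.

Ab4 Bb4 G4 Bb4 G4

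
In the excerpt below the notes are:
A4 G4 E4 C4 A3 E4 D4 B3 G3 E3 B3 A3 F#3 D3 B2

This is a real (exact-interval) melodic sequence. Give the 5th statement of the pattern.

With a 5-note motive the entries are A4, E4, B3, each down a 4th from the previous.
Carrying on: F#3 → C#3.
From C#3 the exact shape gives C#3 B2 G#2 E2 C#2.

C#3 B2 G#2 E2 C#2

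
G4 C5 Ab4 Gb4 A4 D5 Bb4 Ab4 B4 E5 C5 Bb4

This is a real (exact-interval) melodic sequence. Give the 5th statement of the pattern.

D#5 G#5 E5 D5

Taking 4-note groups, the heads are G4, A4, B4: the pattern moves up a 2nd.
Continuing the starts: C#5 → D#5.
From D#5 the exact shape gives D#5 G#5 E5 D5.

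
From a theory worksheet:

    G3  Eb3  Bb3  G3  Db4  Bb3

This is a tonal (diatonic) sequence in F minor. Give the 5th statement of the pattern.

Unit = 2 notes; the statements start on G3, Bb3, Db4, moving up a 3rd each time.
Carrying on: F4 → Ab4.
So cell 5 is Ab4 F4.

Ab4 F4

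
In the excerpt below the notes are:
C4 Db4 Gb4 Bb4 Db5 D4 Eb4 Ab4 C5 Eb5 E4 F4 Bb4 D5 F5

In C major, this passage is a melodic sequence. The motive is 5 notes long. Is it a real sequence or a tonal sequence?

real

Each cell has the same semitone pattern (1, 5, 4, 3) — intervals are preserved exactly.
And Db4 lies outside C major, so the sequence is real rather than tonal.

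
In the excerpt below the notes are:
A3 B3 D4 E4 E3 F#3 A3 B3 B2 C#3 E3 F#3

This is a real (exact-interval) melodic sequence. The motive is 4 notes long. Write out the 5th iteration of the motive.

C#2 D#2 F#2 G#2

The 4-note cells begin on A3, E3, B2 — each down a 4th from the last.
Extending down a 4th: F#2 → C#2.
Statement 5 starts on C#2 and keeps the same exact contour: C#2 D#2 F#2 G#2.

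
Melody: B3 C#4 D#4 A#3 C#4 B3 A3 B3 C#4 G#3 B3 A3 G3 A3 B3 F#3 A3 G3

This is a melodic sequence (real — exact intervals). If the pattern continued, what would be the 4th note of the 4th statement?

The unit is 6 notes. Position-4 pitches of the 3 shown cells: A#3, G#3, F#3.
Each moves down a 2nd; the next is E3.

E3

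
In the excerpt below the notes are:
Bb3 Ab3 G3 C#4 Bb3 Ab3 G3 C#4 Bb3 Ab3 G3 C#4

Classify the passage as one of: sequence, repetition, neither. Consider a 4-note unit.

Each 4-note cell is identical (Bb3 Ab3 G3 C#4), restated at the same pitch.

repetition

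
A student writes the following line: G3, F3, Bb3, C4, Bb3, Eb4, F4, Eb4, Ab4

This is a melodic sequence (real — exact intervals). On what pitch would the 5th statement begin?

Taking 3-note groups, the heads are G3, C4, F4: the pattern moves up a 4th.
Extending the heads up a 4th: Bb4 → Eb5.

Eb5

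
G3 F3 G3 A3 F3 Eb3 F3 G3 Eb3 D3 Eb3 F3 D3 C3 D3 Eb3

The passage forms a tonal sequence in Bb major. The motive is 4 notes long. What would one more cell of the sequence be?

C3 Bb2 C3 D3

With a 4-note motive the entries are G3, F3, Eb3, D3, each down a 2nd from the previous.
So cell 5 is C3 Bb2 C3 D3.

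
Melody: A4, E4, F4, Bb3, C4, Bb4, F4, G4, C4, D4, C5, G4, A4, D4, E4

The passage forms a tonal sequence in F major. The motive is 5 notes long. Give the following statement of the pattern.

With a 5-note motive the entries are A4, Bb4, C5, each up a 2nd from the previous.
So cell 4 is D5 A4 Bb4 E4 F4.

D5 A4 Bb4 E4 F4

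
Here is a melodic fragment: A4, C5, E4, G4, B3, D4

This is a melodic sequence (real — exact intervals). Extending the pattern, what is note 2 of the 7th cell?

F#2

Grouping in 2s, the 2nd note of each cell is C5, G4, D4.
Each moves down a 4th. Continuing: A3 → E3 → B2 → F#2.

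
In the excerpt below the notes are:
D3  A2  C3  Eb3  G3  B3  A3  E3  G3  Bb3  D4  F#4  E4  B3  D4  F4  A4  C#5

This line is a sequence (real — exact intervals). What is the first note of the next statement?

B4

Taking 6-note groups, the heads are D3, A3, E4: the pattern moves up a 5th.
The next head, up a 5th from E4, is B4.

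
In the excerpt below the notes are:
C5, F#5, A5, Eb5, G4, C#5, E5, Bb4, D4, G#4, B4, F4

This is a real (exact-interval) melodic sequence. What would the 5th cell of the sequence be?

Taking 4-note groups, the heads are C5, G4, D4: the pattern moves down a 4th.
Carrying on: A3 → E3.
Statement 5 starts on E3 and keeps the same exact contour: E3 A#3 C#4 G3.

E3 A#3 C#4 G3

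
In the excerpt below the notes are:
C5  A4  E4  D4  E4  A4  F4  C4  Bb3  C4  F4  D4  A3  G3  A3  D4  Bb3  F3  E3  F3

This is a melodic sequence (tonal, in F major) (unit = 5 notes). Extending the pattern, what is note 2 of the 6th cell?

E3

The unit is 5 notes. Position-2 pitches of the 4 shown cells: A4, F4, D4, Bb3.
Carrying that down a 3rd forward: G3 → E3.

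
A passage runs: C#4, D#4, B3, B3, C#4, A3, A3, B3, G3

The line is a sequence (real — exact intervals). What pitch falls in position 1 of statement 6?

Eb3

The unit is 3 notes. Position-1 pitches of the 3 shown cells: C#4, B3, A3.
Carrying that down a 2nd forward: G3 → F3 → Eb3.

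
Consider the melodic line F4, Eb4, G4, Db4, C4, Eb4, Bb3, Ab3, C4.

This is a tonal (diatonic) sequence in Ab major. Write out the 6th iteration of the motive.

C3 Bb2 Db3

The 3-note cells begin on F4, Db4, Bb3 — each down a 3rd from the last.
Continuing the starts: G3 → Eb3 → C3.
So cell 6 is C3 Bb2 Db3.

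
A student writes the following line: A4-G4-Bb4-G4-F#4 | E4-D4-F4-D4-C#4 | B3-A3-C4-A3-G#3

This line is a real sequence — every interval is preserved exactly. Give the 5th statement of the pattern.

The 5-note cells begin on A4, E4, B3 — each down a 4th from the last.
Extending down a 4th: F#3 → C#3.
So cell 5 is C#3 B2 D3 B2 A#2.

C#3 B2 D3 B2 A#2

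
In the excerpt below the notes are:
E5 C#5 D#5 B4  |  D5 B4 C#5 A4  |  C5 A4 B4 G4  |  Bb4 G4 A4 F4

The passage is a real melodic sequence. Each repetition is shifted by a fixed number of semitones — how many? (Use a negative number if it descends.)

With a 4-note motive the entries are E5, D5, C5, Bb4, each down a 2nd from the previous.
E5→D5 is 74 − 76 = -2 semitones.

-2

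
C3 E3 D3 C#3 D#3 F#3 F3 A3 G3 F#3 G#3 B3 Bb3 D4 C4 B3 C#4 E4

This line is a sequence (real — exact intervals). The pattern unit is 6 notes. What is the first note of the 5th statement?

Taking 6-note groups, the heads are C3, F3, Bb3: the pattern moves up a 4th.
Continuing: Eb4 → Ab4. Statement 5 starts on Ab4.

Ab4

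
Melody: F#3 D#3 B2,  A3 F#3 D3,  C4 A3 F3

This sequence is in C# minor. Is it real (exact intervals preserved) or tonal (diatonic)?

Each cell has the same semitone pattern (-3, -4) — intervals are preserved exactly.
And D3 lies outside C# minor, so the sequence is real rather than tonal.

real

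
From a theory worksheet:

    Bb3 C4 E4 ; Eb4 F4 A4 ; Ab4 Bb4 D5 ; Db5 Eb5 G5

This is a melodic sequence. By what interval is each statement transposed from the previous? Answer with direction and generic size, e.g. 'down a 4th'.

up a 4th

Unit = 3 notes; the statements start on Bb3, Eb4, Ab4, Db5, moving up a 4th each time.
From Bb3 to Eb4: up a 4th.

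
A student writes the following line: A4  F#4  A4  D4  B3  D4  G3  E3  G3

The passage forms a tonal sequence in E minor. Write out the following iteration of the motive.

Taking 3-note groups, the heads are A4, D4, G3: the pattern moves down a 5th.
So cell 4 is C3 A2 C3.

C3 A2 C3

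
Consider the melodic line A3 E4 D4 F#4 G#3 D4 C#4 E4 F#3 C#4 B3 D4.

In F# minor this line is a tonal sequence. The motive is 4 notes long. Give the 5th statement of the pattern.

D3 A3 G#3 B3

With a 4-note motive the entries are A3, G#3, F#3, each down a 2nd from the previous.
Carrying on: E3 → D3.
So cell 5 is D3 A3 G#3 B3.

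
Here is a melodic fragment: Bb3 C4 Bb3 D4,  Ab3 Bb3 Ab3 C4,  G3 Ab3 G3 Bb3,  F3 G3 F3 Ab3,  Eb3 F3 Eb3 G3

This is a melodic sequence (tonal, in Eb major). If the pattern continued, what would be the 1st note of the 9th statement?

Ab2

The unit is 4 notes. Position-1 pitches of the 5 shown cells: Bb3, Ab3, G3, F3, Eb3.
Extending down a 2nd: D3 → C3 → Bb2 → Ab2.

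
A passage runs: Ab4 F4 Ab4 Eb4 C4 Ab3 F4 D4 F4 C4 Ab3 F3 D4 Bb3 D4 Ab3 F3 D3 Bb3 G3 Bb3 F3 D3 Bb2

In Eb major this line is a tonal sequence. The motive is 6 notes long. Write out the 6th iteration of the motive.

Unit = 6 notes; the statements start on Ab4, F4, D4, Bb3, moving down a 3rd each time.
Continuing the starts: G3 → Eb3.
So cell 6 is Eb3 C3 Eb3 Bb2 G2 Eb2.

Eb3 C3 Eb3 Bb2 G2 Eb2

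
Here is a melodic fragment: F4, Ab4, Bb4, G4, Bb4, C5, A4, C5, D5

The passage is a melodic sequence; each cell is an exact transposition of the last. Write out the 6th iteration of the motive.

D#5 F#5 G#5

Taking 3-note groups, the heads are F4, G4, A4: the pattern moves up a 2nd.
Extending up a 2nd: B4 → C#5 → D#5.
From D#5 the exact shape gives D#5 F#5 G#5.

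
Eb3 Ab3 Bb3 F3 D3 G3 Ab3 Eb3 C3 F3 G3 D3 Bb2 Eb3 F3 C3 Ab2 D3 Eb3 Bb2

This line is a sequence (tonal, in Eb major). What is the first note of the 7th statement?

Unit = 4 notes; the statements start on Eb3, D3, C3, Bb2, Ab2, moving down a 2nd each time.
Extending the heads down a 2nd: G2 → F2.

F2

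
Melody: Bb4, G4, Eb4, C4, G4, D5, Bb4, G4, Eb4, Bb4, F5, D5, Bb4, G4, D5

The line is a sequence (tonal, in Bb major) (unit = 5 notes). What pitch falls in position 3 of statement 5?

F5

Grouping in 5s, the 3rd note of each cell is Eb4, G4, Bb4.
Extending up a 3rd: D5 → F5.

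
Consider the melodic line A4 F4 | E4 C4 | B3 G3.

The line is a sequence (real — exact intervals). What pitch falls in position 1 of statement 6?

G#2

The unit is 2 notes. Position-1 pitches of the 3 shown cells: A4, E4, B3.
Extending down a 4th: F#3 → C#3 → G#2.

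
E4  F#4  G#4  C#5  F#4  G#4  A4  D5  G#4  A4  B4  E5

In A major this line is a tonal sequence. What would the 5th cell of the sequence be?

B4 C#5 D5 G#5

With a 4-note motive the entries are E4, F#4, G#4, each up a 2nd from the previous.
Continuing the starts: A4 → B4.
From B4 the diatonic shape gives B4 C#5 D5 G#5.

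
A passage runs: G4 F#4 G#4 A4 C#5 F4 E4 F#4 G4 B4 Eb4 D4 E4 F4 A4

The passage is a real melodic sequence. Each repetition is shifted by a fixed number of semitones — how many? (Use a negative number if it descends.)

-2

Unit = 5 notes; the statements start on G4, F4, Eb4, moving down a 2nd each time.
Counting half-steps from G4 to F4: -2.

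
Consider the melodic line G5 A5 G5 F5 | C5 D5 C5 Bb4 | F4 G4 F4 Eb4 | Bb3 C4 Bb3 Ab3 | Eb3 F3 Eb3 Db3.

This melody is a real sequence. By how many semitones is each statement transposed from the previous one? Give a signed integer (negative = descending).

With a 4-note motive the entries are G5, C5, F4, Bb3, Eb3, each down a 5th from the previous.
Counting half-steps from G5 to C5: -7.

-7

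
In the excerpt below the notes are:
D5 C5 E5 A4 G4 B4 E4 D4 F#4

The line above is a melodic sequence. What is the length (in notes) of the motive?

There are 9 notes; a 3-note unit gives 3 cells:
D5 C5 E5 | A4 G4 B4 | E4 D4 F#4
Each cell is the previous one down a 4th — so the unit is 3 notes.

3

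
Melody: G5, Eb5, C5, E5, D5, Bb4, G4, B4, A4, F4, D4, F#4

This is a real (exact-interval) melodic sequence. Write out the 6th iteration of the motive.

With a 4-note motive the entries are G5, D5, A4, each down a 4th from the previous.
Continuing the starts: E4 → B3 → F#3.
So cell 6 is F#3 D3 B2 D#3.

F#3 D3 B2 D#3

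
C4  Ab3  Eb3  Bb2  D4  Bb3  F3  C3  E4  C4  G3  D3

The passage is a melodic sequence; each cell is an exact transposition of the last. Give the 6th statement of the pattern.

With a 4-note motive the entries are C4, D4, E4, each up a 2nd from the previous.
Extending up a 2nd: F#4 → G#4 → A#4.
Statement 6 starts on A#4 and keeps the same exact contour: A#4 F#4 C#4 G#3.

A#4 F#4 C#4 G#3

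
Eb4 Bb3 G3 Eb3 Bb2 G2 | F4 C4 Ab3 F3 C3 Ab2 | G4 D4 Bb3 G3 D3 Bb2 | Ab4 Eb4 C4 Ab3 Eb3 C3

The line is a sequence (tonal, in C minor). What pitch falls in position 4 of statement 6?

C4

Grouping in 6s, the 4th note of each cell is Eb3, F3, G3, Ab3.
Extending up a 2nd: Bb3 → C4.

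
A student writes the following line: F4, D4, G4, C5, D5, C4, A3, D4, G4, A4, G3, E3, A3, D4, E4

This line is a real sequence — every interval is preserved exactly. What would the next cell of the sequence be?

D3 B2 E3 A3 B3

The 5-note cells begin on F4, C4, G3 — each down a 4th from the last.
From D3 the exact shape gives D3 B2 E3 A3 B3.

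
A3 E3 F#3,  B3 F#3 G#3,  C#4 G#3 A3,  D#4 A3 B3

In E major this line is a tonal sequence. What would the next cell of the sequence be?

E4 B3 C#4

The 3-note cells begin on A3, B3, C#4, D#4 — each up a 2nd from the last.
So cell 5 is E4 B3 C#4.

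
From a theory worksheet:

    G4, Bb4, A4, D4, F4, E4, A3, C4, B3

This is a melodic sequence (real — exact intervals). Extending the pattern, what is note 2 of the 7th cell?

With 3-note cells, note 2 of each statement runs Bb4, F4, C4.
Each moves down a 4th. Continuing: G3 → D3 → A2 → E2.

E2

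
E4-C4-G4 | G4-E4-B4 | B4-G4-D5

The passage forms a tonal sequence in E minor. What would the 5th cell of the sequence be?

Unit = 3 notes; the statements start on E4, G4, B4, moving up a 3rd each time.
Continuing the starts: D5 → F#5.
Statement 5 starts on F#5 and keeps the same diatonic contour: F#5 D5 A5.

F#5 D5 A5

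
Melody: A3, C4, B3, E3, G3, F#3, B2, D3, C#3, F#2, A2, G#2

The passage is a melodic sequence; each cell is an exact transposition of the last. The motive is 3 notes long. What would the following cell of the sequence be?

C#2 E2 D#2

The 3-note cells begin on A3, E3, B2, F#2 — each down a 4th from the last.
So cell 5 is C#2 E2 D#2.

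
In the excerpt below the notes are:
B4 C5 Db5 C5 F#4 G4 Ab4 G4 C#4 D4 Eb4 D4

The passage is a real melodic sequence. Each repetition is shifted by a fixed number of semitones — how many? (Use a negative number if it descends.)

-5

With a 4-note motive the entries are B4, F#4, C#4, each down a 4th from the previous.
B4 to F#4 spans -5 semitones.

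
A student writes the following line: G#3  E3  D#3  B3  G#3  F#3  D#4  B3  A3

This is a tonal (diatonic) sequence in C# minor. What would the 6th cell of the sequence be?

Unit = 3 notes; the statements start on G#3, B3, D#4, moving up a 3rd each time.
Extending up a 3rd: F#4 → A4 → C#5.
So cell 6 is C#5 A4 G#4.

C#5 A4 G#4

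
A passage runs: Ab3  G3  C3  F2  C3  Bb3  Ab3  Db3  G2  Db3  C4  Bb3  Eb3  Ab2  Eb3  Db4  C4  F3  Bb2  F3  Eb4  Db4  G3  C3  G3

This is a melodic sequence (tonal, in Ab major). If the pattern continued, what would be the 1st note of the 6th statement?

The unit is 5 notes. Position-1 pitches of the 5 shown cells: Ab3, Bb3, C4, Db4, Eb4.
Each moves up a 2nd; the next is F4.

F4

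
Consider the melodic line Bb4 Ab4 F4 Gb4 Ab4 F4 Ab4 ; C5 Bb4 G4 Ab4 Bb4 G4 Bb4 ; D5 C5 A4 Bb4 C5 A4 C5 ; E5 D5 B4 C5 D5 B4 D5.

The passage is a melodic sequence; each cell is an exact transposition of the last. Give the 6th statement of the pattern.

G#5 F#5 D#5 E5 F#5 D#5 F#5

The 7-note cells begin on Bb4, C5, D5, E5 — each up a 2nd from the last.
Continuing the starts: F#5 → G#5.
Statement 6 starts on G#5 and keeps the same exact contour: G#5 F#5 D#5 E5 F#5 D#5 F#5.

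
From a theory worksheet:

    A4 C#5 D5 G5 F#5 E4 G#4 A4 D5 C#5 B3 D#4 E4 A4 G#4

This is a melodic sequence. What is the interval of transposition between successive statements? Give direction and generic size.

down a 4th

With a 5-note motive the entries are A4, E4, B3, each down a 4th from the previous.
A4 to E4 is down a 4th.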